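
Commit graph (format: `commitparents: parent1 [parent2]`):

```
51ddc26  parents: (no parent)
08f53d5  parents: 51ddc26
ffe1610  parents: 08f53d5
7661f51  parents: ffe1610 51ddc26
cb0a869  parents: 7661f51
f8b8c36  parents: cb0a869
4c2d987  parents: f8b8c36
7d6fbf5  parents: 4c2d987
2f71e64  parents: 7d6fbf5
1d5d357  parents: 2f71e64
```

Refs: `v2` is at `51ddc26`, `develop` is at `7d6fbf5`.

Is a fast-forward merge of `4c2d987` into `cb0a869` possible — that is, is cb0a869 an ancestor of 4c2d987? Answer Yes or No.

A fast-forward from cb0a869 to 4c2d987 is possible iff cb0a869 is an ancestor of 4c2d987.
Ancestors of 4c2d987: {08f53d5, 4c2d987, 51ddc26, 7661f51, cb0a869, f8b8c36, ffe1610}.
cb0a869 is among them, so fast-forward is possible.

Yes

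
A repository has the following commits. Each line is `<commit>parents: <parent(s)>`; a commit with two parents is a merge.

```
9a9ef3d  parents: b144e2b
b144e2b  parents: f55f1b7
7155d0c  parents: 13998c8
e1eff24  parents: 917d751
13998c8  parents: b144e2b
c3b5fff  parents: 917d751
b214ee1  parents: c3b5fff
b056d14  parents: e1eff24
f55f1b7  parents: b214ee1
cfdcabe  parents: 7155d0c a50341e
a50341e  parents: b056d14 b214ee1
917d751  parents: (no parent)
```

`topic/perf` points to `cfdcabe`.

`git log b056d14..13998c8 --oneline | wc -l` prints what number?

Reachable from 13998c8: {13998c8, 917d751, b144e2b, b214ee1, c3b5fff, f55f1b7}.
Reachable from b056d14: {917d751, b056d14, e1eff24}.
In 13998c8's history but not b056d14's: {13998c8, b144e2b, b214ee1, c3b5fff, f55f1b7} — 5 commits.

5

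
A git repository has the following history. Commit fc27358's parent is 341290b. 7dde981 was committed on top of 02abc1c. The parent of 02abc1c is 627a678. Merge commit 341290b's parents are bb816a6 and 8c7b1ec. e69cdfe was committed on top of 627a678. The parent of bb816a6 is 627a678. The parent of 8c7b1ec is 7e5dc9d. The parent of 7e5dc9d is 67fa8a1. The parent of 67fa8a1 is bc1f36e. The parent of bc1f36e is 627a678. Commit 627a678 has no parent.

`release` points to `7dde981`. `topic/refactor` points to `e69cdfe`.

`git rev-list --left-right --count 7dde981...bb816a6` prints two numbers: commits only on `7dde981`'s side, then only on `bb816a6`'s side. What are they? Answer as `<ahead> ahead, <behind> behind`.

Reachable from 7dde981: {02abc1c, 627a678, 7dde981}.
Reachable from bb816a6: {627a678, bb816a6}.
Only in 7dde981's history (ahead): {02abc1c, 7dde981} — 2.
Only in bb816a6's history (behind): {bb816a6} — 1.

2 ahead, 1 behind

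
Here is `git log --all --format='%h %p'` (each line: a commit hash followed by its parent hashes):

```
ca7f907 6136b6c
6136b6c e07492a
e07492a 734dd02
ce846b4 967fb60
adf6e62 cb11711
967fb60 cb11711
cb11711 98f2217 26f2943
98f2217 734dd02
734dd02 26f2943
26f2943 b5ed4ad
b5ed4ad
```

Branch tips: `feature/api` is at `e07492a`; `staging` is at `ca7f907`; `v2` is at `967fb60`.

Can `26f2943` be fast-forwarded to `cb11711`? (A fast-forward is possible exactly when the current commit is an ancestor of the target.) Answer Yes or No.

A fast-forward from 26f2943 to cb11711 is possible iff 26f2943 is an ancestor of cb11711.
Ancestors of cb11711: {26f2943, 734dd02, 98f2217, b5ed4ad, cb11711}.
26f2943 is among them, so fast-forward is possible.

Yes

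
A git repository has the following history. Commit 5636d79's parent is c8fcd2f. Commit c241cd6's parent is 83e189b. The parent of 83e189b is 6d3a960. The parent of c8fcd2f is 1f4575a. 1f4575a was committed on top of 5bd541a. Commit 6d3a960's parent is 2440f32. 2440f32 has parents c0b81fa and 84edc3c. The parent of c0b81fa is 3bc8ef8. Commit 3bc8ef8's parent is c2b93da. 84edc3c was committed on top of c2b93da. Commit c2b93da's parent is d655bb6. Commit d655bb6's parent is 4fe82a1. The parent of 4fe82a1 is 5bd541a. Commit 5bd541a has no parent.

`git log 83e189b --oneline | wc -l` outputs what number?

Walking parent pointers from 83e189b: reachable set = {2440f32, 3bc8ef8, 4fe82a1, 5bd541a, 6d3a960, 83e189b, 84edc3c, c0b81fa, c2b93da, d655bb6}.
That is 10 commits.

10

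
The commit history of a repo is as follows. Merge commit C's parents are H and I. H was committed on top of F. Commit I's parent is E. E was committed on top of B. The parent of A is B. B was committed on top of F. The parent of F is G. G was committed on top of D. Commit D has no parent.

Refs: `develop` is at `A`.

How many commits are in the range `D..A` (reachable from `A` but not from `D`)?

Reachable from A: {A, B, D, F, G}.
Reachable from D: {D}.
In A's history but not D's: {A, B, F, G} — 4 commits.

4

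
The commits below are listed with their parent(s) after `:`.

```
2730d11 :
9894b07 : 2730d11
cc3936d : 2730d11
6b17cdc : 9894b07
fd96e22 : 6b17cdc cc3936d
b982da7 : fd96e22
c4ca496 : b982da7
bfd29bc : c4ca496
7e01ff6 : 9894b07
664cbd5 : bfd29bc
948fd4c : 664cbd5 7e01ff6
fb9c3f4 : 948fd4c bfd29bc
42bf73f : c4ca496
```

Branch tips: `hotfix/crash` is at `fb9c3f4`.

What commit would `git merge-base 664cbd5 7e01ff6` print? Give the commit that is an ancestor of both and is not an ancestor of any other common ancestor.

9894b07

Ancestors of 664cbd5: {2730d11, 664cbd5, 6b17cdc, 9894b07, b982da7, bfd29bc, c4ca496, cc3936d, fd96e22}.
Ancestors of 7e01ff6: {2730d11, 7e01ff6, 9894b07}.
Common ancestors: {2730d11, 9894b07}.
Among these, 9894b07 is not an ancestor of any other common ancestor — it is the merge base.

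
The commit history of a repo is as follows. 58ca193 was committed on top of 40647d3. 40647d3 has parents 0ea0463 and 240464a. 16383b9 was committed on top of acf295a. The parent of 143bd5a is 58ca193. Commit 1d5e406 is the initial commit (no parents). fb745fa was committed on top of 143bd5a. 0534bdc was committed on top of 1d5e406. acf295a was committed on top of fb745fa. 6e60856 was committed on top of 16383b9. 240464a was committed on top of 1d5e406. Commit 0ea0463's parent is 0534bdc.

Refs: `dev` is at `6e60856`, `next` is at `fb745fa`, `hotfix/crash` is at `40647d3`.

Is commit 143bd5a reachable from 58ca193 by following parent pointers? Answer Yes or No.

Ancestors of 58ca193: {0534bdc, 0ea0463, 1d5e406, 240464a, 40647d3, 58ca193}.
143bd5a is not in that set, so it is not an ancestor of 58ca193.

No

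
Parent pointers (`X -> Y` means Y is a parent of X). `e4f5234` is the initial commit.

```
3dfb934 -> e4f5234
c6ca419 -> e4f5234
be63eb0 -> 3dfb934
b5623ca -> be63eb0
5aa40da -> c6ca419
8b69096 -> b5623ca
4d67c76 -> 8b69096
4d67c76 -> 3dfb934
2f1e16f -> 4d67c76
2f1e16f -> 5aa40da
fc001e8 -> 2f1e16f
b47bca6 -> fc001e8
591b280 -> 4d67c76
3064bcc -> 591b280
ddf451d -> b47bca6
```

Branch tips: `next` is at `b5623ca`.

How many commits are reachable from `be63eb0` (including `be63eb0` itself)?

3

Walking parent pointers from be63eb0: reachable set = {3dfb934, be63eb0, e4f5234}.
That is 3 commits.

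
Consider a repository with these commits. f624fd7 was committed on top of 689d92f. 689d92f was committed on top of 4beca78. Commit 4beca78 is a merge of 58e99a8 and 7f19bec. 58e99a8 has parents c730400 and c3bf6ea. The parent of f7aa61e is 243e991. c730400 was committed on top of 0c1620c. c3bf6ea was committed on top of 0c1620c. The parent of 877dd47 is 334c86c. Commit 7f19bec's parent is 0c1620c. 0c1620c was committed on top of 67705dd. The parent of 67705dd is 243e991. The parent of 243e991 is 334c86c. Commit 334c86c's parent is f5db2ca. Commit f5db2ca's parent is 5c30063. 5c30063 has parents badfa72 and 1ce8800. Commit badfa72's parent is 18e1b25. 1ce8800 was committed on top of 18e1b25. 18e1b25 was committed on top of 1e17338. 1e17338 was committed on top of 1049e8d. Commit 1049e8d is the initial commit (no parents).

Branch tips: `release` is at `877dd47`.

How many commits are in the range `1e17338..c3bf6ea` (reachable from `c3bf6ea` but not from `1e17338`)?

Reachable from c3bf6ea: {0c1620c, 1049e8d, 18e1b25, 1ce8800, 1e17338, 243e991, 334c86c, 5c30063, 67705dd, badfa72, c3bf6ea, f5db2ca}.
Reachable from 1e17338: {1049e8d, 1e17338}.
In c3bf6ea's history but not 1e17338's: {0c1620c, 18e1b25, 1ce8800, 243e991, 334c86c, 5c30063, 67705dd, badfa72, c3bf6ea, f5db2ca} — 10 commits.

10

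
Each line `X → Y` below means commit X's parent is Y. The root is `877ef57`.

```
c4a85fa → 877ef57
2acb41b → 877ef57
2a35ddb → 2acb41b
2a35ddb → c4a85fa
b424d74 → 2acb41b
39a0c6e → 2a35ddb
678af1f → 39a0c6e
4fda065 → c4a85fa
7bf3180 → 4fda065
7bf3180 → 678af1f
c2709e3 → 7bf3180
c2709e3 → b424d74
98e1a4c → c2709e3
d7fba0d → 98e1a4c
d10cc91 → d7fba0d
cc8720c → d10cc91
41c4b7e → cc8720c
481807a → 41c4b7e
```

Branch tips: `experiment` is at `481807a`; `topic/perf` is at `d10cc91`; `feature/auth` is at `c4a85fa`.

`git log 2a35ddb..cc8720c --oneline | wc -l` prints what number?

Reachable from cc8720c: {2a35ddb, 2acb41b, 39a0c6e, 4fda065, 678af1f, 7bf3180, 877ef57, 98e1a4c, b424d74, c2709e3, c4a85fa, cc8720c, d10cc91, d7fba0d}.
Reachable from 2a35ddb: {2a35ddb, 2acb41b, 877ef57, c4a85fa}.
In cc8720c's history but not 2a35ddb's: {39a0c6e, 4fda065, 678af1f, 7bf3180, 98e1a4c, b424d74, c2709e3, cc8720c, d10cc91, d7fba0d} — 10 commits.

10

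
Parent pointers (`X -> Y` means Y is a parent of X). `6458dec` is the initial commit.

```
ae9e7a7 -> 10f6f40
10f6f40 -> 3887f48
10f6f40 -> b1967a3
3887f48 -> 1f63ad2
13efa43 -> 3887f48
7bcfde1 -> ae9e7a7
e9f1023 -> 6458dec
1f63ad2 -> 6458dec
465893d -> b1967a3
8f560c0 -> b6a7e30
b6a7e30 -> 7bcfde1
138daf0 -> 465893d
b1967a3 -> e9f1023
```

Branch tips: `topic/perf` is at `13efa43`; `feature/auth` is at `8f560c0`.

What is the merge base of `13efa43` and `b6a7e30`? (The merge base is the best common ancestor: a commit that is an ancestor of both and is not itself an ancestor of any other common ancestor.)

Ancestors of 13efa43: {13efa43, 1f63ad2, 3887f48, 6458dec}.
Ancestors of b6a7e30: {10f6f40, 1f63ad2, 3887f48, 6458dec, 7bcfde1, ae9e7a7, b1967a3, b6a7e30, e9f1023}.
Common ancestors: {1f63ad2, 3887f48, 6458dec}.
Among these, 3887f48 is not an ancestor of any other common ancestor — it is the merge base.

3887f48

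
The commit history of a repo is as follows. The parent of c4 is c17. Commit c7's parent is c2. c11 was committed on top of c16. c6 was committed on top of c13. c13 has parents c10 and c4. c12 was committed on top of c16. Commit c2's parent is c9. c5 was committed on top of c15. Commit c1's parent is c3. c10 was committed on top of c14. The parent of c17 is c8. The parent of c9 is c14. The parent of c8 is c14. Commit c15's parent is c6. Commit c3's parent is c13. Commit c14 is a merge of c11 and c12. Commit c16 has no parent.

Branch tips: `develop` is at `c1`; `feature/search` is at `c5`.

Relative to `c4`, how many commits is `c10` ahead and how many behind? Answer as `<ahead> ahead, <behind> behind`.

1 ahead, 3 behind

Reachable from c10: {c10, c11, c12, c14, c16}.
Reachable from c4: {c11, c12, c14, c16, c17, c4, c8}.
Only in c10's history (ahead): {c10} — 1.
Only in c4's history (behind): {c17, c4, c8} — 3.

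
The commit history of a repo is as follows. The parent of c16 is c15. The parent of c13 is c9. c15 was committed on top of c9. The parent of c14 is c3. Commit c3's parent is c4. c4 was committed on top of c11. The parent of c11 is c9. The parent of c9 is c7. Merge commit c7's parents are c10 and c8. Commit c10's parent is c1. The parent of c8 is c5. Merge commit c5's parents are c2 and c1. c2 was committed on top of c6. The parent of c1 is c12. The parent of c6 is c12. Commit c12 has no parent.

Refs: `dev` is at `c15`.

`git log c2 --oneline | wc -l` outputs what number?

3

Walking parent pointers from c2: reachable set = {c12, c2, c6}.
That is 3 commits.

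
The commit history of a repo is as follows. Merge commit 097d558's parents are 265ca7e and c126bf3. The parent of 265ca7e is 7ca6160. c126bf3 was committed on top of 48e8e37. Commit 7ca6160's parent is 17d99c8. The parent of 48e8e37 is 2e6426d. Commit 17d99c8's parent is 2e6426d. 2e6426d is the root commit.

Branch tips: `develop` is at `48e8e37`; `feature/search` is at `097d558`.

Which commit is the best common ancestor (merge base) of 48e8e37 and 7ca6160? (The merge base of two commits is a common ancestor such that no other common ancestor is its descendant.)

Ancestors of 48e8e37: {2e6426d, 48e8e37}.
Ancestors of 7ca6160: {17d99c8, 2e6426d, 7ca6160}.
Common ancestors: {2e6426d}.
The only common ancestor is 2e6426d, so it is the merge base.

2e6426d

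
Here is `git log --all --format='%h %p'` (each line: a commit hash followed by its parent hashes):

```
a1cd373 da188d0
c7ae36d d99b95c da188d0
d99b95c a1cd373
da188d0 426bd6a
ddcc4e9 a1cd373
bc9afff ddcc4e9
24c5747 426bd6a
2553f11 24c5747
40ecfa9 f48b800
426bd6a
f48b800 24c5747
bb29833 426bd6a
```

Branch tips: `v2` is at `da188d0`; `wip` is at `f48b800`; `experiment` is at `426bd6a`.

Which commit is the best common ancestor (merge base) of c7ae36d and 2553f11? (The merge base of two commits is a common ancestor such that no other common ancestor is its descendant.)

Ancestors of c7ae36d: {426bd6a, a1cd373, c7ae36d, d99b95c, da188d0}.
Ancestors of 2553f11: {24c5747, 2553f11, 426bd6a}.
Common ancestors: {426bd6a}.
The only common ancestor is 426bd6a, so it is the merge base.

426bd6a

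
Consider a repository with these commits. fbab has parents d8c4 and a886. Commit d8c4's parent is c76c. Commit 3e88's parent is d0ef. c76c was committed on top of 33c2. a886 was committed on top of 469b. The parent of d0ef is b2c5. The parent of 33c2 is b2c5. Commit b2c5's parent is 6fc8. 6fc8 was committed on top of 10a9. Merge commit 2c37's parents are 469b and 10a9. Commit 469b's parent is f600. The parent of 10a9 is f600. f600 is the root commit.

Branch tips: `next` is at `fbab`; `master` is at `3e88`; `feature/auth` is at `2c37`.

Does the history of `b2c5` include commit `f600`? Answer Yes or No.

Ancestors of b2c5 (commits reachable by following parents): {10a9, 6fc8, b2c5, f600}.
f600 is in that set, so it is an ancestor of b2c5.

Yes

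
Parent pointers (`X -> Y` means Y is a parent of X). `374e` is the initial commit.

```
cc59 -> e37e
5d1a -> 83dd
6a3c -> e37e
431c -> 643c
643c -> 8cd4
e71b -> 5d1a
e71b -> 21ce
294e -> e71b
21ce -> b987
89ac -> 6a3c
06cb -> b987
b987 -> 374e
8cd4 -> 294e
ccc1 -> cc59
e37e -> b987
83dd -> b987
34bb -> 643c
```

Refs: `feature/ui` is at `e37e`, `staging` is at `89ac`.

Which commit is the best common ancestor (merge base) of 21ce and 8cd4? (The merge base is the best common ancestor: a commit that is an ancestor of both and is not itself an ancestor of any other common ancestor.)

21ce

Ancestors of 21ce: {21ce, 374e, b987}.
Ancestors of 8cd4: {21ce, 294e, 374e, 5d1a, 83dd, 8cd4, b987, e71b}.
Common ancestors: {21ce, 374e, b987}.
Among these, 21ce is not an ancestor of any other common ancestor — it is the merge base.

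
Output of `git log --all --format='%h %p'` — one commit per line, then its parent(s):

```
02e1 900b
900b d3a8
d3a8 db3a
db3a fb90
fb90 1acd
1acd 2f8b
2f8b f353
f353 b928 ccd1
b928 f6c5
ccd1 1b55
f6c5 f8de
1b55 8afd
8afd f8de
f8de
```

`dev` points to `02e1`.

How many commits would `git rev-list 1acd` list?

9

Walking parent pointers from 1acd: reachable set = {1acd, 1b55, 2f8b, 8afd, b928, ccd1, f353, f6c5, f8de}.
That is 9 commits.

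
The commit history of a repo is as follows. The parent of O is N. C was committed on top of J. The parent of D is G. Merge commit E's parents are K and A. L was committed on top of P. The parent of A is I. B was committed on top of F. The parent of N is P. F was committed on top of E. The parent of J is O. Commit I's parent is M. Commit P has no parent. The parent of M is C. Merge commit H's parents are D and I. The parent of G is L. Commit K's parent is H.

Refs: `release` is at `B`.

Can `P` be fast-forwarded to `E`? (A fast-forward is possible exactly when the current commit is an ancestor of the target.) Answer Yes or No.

A fast-forward from P to E is possible iff P is an ancestor of E.
Ancestors of E: {A, C, D, E, G, H, I, J, K, L, M, N, O, P}.
P is among them, so fast-forward is possible.

Yes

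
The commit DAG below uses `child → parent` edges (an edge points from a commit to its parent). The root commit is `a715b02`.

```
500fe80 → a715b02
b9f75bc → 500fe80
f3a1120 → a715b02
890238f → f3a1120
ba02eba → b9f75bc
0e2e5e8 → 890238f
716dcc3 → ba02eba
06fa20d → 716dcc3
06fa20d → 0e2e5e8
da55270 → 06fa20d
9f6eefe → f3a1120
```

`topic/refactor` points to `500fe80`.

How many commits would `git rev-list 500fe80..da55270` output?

Reachable from da55270: {06fa20d, 0e2e5e8, 500fe80, 716dcc3, 890238f, a715b02, b9f75bc, ba02eba, da55270, f3a1120}.
Reachable from 500fe80: {500fe80, a715b02}.
In da55270's history but not 500fe80's: {06fa20d, 0e2e5e8, 716dcc3, 890238f, b9f75bc, ba02eba, da55270, f3a1120} — 8 commits.

8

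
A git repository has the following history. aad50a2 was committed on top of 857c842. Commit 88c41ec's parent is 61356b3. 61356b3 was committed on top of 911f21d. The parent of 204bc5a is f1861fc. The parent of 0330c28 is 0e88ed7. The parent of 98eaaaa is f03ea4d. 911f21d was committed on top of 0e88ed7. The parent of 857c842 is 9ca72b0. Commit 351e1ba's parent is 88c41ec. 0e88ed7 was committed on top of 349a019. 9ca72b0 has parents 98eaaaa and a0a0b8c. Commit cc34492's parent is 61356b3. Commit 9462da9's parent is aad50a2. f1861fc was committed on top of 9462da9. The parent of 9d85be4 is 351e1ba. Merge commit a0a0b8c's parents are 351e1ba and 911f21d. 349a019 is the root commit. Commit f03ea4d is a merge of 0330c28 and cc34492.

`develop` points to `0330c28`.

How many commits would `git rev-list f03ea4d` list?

Walking parent pointers from f03ea4d: reachable set = {0330c28, 0e88ed7, 349a019, 61356b3, 911f21d, cc34492, f03ea4d}.
That is 7 commits.

7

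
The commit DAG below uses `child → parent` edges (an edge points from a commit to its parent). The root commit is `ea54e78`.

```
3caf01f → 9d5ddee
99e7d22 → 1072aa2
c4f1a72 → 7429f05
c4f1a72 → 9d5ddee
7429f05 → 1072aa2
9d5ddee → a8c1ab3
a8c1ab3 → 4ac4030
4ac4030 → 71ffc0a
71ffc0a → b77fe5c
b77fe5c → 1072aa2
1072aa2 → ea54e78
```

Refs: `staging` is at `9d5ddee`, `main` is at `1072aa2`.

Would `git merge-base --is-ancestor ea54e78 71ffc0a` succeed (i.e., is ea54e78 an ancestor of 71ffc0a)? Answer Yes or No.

Yes

Ancestors of 71ffc0a (commits reachable by following parents): {1072aa2, 71ffc0a, b77fe5c, ea54e78}.
ea54e78 is in that set, so it is an ancestor of 71ffc0a.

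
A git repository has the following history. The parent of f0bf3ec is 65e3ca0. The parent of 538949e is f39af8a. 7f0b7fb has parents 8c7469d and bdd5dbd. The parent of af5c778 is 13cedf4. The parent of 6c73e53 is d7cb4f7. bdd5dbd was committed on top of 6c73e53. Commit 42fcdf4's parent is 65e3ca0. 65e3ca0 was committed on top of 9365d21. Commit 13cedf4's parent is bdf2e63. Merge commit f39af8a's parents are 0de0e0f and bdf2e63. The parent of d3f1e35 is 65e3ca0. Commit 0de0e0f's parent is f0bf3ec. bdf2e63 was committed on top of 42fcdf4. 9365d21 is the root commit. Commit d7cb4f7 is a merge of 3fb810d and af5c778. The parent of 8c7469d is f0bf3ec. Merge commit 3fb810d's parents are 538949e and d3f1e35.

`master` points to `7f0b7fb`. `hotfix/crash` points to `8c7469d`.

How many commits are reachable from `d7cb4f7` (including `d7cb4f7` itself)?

Walking parent pointers from d7cb4f7: reachable set = {0de0e0f, 13cedf4, 3fb810d, 42fcdf4, 538949e, 65e3ca0, 9365d21, af5c778, bdf2e63, d3f1e35, d7cb4f7, f0bf3ec, f39af8a}.
That is 13 commits.

13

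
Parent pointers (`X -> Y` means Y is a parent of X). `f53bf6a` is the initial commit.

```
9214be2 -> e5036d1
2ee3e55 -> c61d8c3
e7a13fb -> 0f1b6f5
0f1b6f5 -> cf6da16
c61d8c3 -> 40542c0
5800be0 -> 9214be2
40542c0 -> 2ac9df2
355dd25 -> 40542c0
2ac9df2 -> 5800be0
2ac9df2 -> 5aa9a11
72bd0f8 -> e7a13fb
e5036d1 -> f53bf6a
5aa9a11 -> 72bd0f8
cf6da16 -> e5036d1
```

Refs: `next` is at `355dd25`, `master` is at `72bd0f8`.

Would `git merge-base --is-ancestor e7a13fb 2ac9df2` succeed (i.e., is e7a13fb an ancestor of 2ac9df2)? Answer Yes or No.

Ancestors of 2ac9df2 (commits reachable by following parents): {0f1b6f5, 2ac9df2, 5800be0, 5aa9a11, 72bd0f8, 9214be2, cf6da16, e5036d1, e7a13fb, f53bf6a}.
e7a13fb is in that set, so it is an ancestor of 2ac9df2.

Yes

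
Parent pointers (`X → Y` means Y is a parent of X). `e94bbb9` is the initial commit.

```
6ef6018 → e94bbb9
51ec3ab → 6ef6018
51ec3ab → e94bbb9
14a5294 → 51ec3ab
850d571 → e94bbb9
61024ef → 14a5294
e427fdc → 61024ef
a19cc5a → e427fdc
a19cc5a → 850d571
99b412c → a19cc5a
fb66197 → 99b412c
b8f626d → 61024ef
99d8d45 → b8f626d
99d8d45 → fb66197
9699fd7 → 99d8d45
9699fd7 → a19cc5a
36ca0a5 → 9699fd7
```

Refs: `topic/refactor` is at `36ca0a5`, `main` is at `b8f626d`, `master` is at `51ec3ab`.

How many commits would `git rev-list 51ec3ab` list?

3

Walking parent pointers from 51ec3ab: reachable set = {51ec3ab, 6ef6018, e94bbb9}.
That is 3 commits.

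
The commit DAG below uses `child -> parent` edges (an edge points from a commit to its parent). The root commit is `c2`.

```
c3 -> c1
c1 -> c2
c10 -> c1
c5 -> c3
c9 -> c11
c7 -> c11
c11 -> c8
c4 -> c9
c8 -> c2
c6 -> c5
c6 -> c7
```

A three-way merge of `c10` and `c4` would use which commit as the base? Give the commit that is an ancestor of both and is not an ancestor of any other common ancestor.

c2

Ancestors of c10: {c1, c10, c2}.
Ancestors of c4: {c11, c2, c4, c8, c9}.
Common ancestors: {c2}.
The only common ancestor is c2, so it is the merge base.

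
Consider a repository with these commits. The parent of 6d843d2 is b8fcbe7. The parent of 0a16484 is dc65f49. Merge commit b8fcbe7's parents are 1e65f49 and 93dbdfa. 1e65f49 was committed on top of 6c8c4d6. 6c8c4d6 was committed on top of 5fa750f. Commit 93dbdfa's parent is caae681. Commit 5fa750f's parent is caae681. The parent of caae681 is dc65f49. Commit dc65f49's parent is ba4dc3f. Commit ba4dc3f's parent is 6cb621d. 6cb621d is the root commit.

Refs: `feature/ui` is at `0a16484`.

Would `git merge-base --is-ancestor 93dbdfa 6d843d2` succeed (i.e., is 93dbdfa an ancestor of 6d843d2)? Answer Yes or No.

Yes

Ancestors of 6d843d2 (commits reachable by following parents): {1e65f49, 5fa750f, 6c8c4d6, 6cb621d, 6d843d2, 93dbdfa, b8fcbe7, ba4dc3f, caae681, dc65f49}.
93dbdfa is in that set, so it is an ancestor of 6d843d2.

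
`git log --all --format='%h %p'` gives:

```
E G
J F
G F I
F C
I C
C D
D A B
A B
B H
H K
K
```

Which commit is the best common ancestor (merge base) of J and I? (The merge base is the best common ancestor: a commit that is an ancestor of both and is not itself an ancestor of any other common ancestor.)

Ancestors of J: {A, B, C, D, F, H, J, K}.
Ancestors of I: {A, B, C, D, H, I, K}.
Common ancestors: {A, B, C, D, H, K}.
Among these, C is not an ancestor of any other common ancestor — it is the merge base.

C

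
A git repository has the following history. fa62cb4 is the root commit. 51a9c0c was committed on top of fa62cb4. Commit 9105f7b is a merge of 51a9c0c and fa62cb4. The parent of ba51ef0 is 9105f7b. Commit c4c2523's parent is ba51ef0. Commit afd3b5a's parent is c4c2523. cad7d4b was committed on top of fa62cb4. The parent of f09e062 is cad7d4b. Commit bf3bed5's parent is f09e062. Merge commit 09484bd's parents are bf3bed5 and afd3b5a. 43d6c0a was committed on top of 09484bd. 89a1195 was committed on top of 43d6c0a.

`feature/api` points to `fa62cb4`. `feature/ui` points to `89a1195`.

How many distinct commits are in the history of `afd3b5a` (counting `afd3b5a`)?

6

Walking parent pointers from afd3b5a: reachable set = {51a9c0c, 9105f7b, afd3b5a, ba51ef0, c4c2523, fa62cb4}.
That is 6 commits.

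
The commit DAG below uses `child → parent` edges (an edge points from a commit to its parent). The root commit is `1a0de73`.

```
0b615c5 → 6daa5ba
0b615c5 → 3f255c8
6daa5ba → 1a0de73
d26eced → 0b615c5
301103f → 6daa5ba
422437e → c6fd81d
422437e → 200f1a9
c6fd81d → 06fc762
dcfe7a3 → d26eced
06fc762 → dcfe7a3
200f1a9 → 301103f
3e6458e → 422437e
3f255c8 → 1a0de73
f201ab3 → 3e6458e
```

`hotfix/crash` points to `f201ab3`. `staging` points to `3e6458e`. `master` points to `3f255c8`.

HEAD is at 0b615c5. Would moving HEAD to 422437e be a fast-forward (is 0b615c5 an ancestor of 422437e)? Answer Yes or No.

Yes

A fast-forward from 0b615c5 to 422437e is possible iff 0b615c5 is an ancestor of 422437e.
Ancestors of 422437e: {06fc762, 0b615c5, 1a0de73, 200f1a9, 301103f, 3f255c8, 422437e, 6daa5ba, c6fd81d, d26eced, dcfe7a3}.
0b615c5 is among them, so fast-forward is possible.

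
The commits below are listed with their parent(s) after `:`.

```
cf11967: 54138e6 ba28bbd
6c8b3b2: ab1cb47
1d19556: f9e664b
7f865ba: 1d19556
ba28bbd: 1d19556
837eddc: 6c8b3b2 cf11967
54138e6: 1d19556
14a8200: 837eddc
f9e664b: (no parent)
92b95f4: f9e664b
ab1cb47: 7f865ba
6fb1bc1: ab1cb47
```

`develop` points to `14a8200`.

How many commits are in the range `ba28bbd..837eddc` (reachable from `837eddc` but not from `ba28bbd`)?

Reachable from 837eddc: {1d19556, 54138e6, 6c8b3b2, 7f865ba, 837eddc, ab1cb47, ba28bbd, cf11967, f9e664b}.
Reachable from ba28bbd: {1d19556, ba28bbd, f9e664b}.
In 837eddc's history but not ba28bbd's: {54138e6, 6c8b3b2, 7f865ba, 837eddc, ab1cb47, cf11967} — 6 commits.

6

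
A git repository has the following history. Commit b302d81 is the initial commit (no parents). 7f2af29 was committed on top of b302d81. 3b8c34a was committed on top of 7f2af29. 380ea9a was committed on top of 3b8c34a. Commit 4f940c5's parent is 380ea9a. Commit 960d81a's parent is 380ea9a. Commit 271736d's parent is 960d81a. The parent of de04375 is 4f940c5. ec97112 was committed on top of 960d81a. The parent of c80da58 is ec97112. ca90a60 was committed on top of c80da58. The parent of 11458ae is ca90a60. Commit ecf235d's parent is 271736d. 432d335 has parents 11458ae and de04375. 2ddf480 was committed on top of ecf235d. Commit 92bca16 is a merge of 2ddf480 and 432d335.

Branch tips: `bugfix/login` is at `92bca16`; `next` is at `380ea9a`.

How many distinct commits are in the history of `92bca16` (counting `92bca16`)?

16

Walking parent pointers from 92bca16: reachable set = {11458ae, 271736d, 2ddf480, 380ea9a, 3b8c34a, 432d335, 4f940c5, 7f2af29, 92bca16, 960d81a, b302d81, c80da58, ca90a60, de04375, ec97112, ecf235d}.
That is 16 commits.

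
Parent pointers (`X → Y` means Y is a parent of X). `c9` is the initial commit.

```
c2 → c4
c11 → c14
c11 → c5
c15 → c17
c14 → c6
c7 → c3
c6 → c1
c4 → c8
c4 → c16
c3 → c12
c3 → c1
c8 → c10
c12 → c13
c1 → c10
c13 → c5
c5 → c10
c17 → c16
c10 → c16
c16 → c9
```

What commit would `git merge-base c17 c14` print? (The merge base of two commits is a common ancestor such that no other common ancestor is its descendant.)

c16

Ancestors of c17: {c16, c17, c9}.
Ancestors of c14: {c1, c10, c14, c16, c6, c9}.
Common ancestors: {c16, c9}.
Among these, c16 is not an ancestor of any other common ancestor — it is the merge base.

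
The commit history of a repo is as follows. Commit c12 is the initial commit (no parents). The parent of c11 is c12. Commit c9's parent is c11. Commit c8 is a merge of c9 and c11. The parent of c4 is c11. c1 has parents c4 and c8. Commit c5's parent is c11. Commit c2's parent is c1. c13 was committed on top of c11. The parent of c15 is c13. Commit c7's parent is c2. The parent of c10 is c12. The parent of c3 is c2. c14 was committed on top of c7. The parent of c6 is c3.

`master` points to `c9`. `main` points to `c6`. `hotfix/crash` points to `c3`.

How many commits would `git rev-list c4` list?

Walking parent pointers from c4: reachable set = {c11, c12, c4}.
That is 3 commits.

3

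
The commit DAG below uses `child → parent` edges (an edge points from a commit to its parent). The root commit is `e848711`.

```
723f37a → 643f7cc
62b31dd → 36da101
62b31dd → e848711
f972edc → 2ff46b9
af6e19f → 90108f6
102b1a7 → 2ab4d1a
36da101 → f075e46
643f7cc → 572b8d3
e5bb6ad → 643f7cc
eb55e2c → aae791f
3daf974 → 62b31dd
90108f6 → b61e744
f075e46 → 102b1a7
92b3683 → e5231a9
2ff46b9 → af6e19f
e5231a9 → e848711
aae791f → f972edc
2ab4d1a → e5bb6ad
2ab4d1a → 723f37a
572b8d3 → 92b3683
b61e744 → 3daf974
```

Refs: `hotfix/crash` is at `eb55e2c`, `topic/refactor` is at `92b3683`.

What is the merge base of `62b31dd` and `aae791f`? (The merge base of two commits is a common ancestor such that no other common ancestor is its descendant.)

62b31dd

Ancestors of 62b31dd: {102b1a7, 2ab4d1a, 36da101, 572b8d3, 62b31dd, 643f7cc, 723f37a, 92b3683, e5231a9, e5bb6ad, e848711, f075e46}.
Ancestors of aae791f: {102b1a7, 2ab4d1a, 2ff46b9, 36da101, 3daf974, 572b8d3, 62b31dd, 643f7cc, 723f37a, 90108f6, 92b3683, aae791f, af6e19f, b61e744, e5231a9, e5bb6ad, e848711, f075e46, f972edc}.
Common ancestors: {102b1a7, 2ab4d1a, 36da101, 572b8d3, 62b31dd, 643f7cc, 723f37a, 92b3683, e5231a9, e5bb6ad, e848711, f075e46}.
Among these, 62b31dd is not an ancestor of any other common ancestor — it is the merge base.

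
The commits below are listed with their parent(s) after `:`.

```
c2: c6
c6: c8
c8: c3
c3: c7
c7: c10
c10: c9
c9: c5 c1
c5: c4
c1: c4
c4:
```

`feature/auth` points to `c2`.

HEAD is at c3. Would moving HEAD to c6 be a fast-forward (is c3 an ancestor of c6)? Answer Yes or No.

A fast-forward from c3 to c6 is possible iff c3 is an ancestor of c6.
Ancestors of c6: {c1, c10, c3, c4, c5, c6, c7, c8, c9}.
c3 is among them, so fast-forward is possible.

Yes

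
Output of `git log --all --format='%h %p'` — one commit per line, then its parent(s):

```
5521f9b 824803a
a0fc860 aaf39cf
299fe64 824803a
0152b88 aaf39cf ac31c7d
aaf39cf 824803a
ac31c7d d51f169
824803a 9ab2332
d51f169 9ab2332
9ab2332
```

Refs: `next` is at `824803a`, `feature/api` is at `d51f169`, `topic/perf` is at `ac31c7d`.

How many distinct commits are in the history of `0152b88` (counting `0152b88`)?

Walking parent pointers from 0152b88: reachable set = {0152b88, 824803a, 9ab2332, aaf39cf, ac31c7d, d51f169}.
That is 6 commits.

6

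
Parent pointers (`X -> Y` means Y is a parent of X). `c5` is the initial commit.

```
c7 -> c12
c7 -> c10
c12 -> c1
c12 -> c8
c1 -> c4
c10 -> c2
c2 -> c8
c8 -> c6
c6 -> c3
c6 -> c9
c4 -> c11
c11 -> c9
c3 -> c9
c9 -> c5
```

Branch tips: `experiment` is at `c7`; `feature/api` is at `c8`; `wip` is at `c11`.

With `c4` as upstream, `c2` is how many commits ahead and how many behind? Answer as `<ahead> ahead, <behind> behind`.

4 ahead, 2 behind

Reachable from c2: {c2, c3, c5, c6, c8, c9}.
Reachable from c4: {c11, c4, c5, c9}.
Only in c2's history (ahead): {c2, c3, c6, c8} — 4.
Only in c4's history (behind): {c11, c4} — 2.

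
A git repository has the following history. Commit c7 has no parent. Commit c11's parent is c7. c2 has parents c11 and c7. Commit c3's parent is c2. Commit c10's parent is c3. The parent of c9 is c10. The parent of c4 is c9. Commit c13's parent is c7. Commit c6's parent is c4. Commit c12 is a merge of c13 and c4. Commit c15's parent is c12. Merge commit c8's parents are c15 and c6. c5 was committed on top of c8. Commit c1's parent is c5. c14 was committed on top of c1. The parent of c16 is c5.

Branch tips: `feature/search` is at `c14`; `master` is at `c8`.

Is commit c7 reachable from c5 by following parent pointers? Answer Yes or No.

Ancestors of c5 (commits reachable by following parents): {c10, c11, c12, c13, c15, c2, c3, c4, c5, c6, c7, c8, c9}.
c7 is in that set, so it is an ancestor of c5.

Yes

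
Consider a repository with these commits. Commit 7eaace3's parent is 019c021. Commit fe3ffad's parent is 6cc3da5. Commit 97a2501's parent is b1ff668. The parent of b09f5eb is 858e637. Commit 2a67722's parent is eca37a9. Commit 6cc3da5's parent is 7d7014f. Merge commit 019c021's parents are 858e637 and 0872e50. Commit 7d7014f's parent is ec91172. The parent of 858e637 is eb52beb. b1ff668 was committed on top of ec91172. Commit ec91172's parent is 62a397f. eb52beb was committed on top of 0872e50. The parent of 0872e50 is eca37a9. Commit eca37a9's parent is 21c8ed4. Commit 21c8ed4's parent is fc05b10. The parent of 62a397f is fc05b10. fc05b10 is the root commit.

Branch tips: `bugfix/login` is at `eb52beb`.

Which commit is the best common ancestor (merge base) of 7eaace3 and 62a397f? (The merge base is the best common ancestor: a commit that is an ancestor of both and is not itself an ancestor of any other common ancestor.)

fc05b10

Ancestors of 7eaace3: {019c021, 0872e50, 21c8ed4, 7eaace3, 858e637, eb52beb, eca37a9, fc05b10}.
Ancestors of 62a397f: {62a397f, fc05b10}.
Common ancestors: {fc05b10}.
The only common ancestor is fc05b10, so it is the merge base.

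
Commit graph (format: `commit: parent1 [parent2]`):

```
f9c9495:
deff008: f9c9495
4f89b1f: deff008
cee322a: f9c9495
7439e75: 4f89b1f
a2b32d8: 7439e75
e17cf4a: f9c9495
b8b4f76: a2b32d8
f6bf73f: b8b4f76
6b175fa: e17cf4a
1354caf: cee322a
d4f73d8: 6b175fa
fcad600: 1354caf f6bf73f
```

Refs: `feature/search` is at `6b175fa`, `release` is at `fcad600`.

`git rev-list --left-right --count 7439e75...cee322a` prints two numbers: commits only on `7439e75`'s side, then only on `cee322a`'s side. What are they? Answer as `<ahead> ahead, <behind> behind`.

3 ahead, 1 behind

Reachable from 7439e75: {4f89b1f, 7439e75, deff008, f9c9495}.
Reachable from cee322a: {cee322a, f9c9495}.
Only in 7439e75's history (ahead): {4f89b1f, 7439e75, deff008} — 3.
Only in cee322a's history (behind): {cee322a} — 1.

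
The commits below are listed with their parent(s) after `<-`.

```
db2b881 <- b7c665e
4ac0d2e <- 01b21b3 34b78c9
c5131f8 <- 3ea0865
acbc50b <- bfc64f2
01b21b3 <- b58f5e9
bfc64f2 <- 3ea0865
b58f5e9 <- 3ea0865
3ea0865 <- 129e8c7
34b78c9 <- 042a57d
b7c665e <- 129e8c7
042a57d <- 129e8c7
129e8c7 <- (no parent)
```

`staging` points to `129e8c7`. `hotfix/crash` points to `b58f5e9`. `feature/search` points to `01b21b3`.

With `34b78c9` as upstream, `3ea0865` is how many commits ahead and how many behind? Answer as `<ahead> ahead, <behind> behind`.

Reachable from 3ea0865: {129e8c7, 3ea0865}.
Reachable from 34b78c9: {042a57d, 129e8c7, 34b78c9}.
Only in 3ea0865's history (ahead): {3ea0865} — 1.
Only in 34b78c9's history (behind): {042a57d, 34b78c9} — 2.

1 ahead, 2 behind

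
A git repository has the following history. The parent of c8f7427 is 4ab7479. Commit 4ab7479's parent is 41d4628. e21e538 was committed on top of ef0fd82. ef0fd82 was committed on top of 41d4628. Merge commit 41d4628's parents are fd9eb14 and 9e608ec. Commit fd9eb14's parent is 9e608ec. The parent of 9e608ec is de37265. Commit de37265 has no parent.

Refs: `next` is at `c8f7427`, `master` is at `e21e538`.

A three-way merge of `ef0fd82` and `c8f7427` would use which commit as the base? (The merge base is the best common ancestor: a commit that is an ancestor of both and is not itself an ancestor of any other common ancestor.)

41d4628

Ancestors of ef0fd82: {41d4628, 9e608ec, de37265, ef0fd82, fd9eb14}.
Ancestors of c8f7427: {41d4628, 4ab7479, 9e608ec, c8f7427, de37265, fd9eb14}.
Common ancestors: {41d4628, 9e608ec, de37265, fd9eb14}.
Among these, 41d4628 is not an ancestor of any other common ancestor — it is the merge base.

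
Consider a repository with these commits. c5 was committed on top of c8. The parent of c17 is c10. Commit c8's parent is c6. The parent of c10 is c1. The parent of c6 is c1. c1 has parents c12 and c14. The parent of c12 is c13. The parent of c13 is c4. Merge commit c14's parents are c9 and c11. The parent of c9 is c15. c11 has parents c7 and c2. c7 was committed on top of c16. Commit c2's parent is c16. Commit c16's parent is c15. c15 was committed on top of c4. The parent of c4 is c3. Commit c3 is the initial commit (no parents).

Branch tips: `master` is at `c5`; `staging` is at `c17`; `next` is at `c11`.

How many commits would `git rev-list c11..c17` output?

Reachable from c17: {c1, c10, c11, c12, c13, c14, c15, c16, c17, c2, c3, c4, c7, c9}.
Reachable from c11: {c11, c15, c16, c2, c3, c4, c7}.
In c17's history but not c11's: {c1, c10, c12, c13, c14, c17, c9} — 7 commits.

7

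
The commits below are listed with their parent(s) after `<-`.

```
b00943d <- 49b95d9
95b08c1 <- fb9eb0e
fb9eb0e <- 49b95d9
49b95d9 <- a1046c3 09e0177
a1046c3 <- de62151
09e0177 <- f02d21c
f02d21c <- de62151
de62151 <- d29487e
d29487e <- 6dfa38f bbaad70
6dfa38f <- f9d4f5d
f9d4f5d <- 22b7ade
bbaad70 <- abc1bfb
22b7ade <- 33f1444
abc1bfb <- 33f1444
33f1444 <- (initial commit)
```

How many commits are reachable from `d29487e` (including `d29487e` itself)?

Walking parent pointers from d29487e: reachable set = {22b7ade, 33f1444, 6dfa38f, abc1bfb, bbaad70, d29487e, f9d4f5d}.
That is 7 commits.

7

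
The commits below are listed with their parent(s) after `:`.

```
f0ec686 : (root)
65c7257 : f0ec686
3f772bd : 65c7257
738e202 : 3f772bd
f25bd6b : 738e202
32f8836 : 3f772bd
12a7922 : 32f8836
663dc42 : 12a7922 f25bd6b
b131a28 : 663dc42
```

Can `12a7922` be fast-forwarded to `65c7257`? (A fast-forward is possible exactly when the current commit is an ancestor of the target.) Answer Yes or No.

No

A fast-forward from 12a7922 to 65c7257 is possible iff 12a7922 is an ancestor of 65c7257.
Ancestors of 65c7257: {65c7257, f0ec686}.
12a7922 is not among them, so fast-forward is not possible.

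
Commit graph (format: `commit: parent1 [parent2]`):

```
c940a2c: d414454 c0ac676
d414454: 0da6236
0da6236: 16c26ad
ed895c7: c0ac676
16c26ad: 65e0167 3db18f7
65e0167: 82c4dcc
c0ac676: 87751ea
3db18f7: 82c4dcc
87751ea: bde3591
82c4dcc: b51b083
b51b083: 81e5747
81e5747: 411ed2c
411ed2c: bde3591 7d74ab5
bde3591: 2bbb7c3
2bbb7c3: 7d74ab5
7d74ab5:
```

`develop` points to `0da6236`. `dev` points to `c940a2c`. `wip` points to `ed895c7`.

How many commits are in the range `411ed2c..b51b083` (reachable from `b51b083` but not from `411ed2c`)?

2

Reachable from b51b083: {2bbb7c3, 411ed2c, 7d74ab5, 81e5747, b51b083, bde3591}.
Reachable from 411ed2c: {2bbb7c3, 411ed2c, 7d74ab5, bde3591}.
In b51b083's history but not 411ed2c's: {81e5747, b51b083} — 2 commits.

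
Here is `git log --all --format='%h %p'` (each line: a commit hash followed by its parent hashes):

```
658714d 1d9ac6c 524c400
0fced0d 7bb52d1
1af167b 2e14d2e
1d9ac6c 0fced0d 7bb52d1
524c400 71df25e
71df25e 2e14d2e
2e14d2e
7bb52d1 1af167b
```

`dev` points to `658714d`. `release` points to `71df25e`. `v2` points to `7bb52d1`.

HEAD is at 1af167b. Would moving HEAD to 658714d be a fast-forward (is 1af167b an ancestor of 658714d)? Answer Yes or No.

A fast-forward from 1af167b to 658714d is possible iff 1af167b is an ancestor of 658714d.
Ancestors of 658714d: {0fced0d, 1af167b, 1d9ac6c, 2e14d2e, 524c400, 658714d, 71df25e, 7bb52d1}.
1af167b is among them, so fast-forward is possible.

Yes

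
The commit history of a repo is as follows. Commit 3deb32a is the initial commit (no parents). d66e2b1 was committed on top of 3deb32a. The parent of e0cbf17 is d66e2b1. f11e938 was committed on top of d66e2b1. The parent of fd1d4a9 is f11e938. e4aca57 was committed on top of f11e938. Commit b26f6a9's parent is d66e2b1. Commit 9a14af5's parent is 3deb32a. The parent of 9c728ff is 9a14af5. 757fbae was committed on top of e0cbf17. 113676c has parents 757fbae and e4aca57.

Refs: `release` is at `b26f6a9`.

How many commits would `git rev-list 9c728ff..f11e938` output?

Reachable from f11e938: {3deb32a, d66e2b1, f11e938}.
Reachable from 9c728ff: {3deb32a, 9a14af5, 9c728ff}.
In f11e938's history but not 9c728ff's: {d66e2b1, f11e938} — 2 commits.

2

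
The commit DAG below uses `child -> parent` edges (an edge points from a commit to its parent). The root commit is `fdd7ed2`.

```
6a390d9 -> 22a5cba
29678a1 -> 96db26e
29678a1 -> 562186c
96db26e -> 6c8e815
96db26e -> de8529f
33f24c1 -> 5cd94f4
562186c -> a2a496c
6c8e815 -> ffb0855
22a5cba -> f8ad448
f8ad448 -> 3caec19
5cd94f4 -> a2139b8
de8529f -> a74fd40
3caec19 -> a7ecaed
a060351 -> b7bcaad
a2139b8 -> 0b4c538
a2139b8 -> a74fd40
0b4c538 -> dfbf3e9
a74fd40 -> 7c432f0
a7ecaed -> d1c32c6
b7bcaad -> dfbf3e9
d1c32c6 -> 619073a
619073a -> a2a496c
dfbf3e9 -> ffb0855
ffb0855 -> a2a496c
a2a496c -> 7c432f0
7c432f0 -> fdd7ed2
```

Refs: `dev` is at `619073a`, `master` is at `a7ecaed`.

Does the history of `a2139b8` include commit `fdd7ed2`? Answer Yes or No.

Ancestors of a2139b8 (commits reachable by following parents): {0b4c538, 7c432f0, a2139b8, a2a496c, a74fd40, dfbf3e9, fdd7ed2, ffb0855}.
fdd7ed2 is in that set, so it is an ancestor of a2139b8.

Yes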